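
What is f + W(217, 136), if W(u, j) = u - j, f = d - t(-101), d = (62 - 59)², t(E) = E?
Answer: 191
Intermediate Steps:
d = 9 (d = 3² = 9)
f = 110 (f = 9 - 1*(-101) = 9 + 101 = 110)
f + W(217, 136) = 110 + (217 - 1*136) = 110 + (217 - 136) = 110 + 81 = 191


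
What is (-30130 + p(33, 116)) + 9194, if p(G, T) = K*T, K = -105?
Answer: -33116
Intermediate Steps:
p(G, T) = -105*T
(-30130 + p(33, 116)) + 9194 = (-30130 - 105*116) + 9194 = (-30130 - 12180) + 9194 = -42310 + 9194 = -33116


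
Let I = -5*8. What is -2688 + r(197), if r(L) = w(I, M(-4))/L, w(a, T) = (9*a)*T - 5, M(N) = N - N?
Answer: -529541/197 ≈ -2688.0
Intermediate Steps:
M(N) = 0
I = -40
w(a, T) = -5 + 9*T*a (w(a, T) = 9*T*a - 5 = -5 + 9*T*a)
r(L) = -5/L (r(L) = (-5 + 9*0*(-40))/L = (-5 + 0)/L = -5/L)
-2688 + r(197) = -2688 - 5/197 = -529541/197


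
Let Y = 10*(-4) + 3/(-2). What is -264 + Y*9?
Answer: -1275/2 ≈ -637.50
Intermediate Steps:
Y = -83/2 (Y = -40 + 3*(-1/2) = -40 - 3/2 = -83/2 ≈ -41.500)
-264 + Y*9 = -264 - 83/2*9 = -264 - 747/2 = -1275/2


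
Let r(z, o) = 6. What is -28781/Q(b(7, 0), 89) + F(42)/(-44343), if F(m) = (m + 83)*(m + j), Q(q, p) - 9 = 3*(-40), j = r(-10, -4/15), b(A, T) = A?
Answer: 47243329/182299 ≈ 259.15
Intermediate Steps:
j = 6
Q(q, p) = -111 (Q(q, p) = 9 + 3*(-40) = 9 - 120 = -111)
F(m) = (6 + m)*(83 + m) (F(m) = (m + 83)*(m + 6) = (83 + m)*(6 + m) = (6 + m)*(83 + m))
-28781/Q(b(7, 0), 89) + F(42)/(-44343) = -28781/(-111) + (498 + 42² + 89*42)/(-44343) = -28781*(-1/111) + (498 + 1764 + 3738)*(-1/44343) = 28781/111 + 6000*(-1/44343) = 28781/111 - 2000/14781 = 47243329/182299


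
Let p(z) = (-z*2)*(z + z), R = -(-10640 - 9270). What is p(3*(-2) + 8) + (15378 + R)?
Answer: 35272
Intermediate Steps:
R = 19910 (R = -1*(-19910) = 19910)
p(z) = -4*z**2 (p(z) = (-2*z)*(2*z) = -4*z**2)
p(3*(-2) + 8) + (15378 + R) = -4*(3*(-2) + 8)**2 + (15378 + 19910) = -4*(-6 + 8)**2 + 35288 = -4*2**2 + 35288 = -4*4 + 35288 = -16 + 35288 = 35272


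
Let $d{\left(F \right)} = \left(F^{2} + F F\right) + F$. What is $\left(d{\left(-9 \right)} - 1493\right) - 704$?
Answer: $-2044$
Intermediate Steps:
$d{\left(F \right)} = F + 2 F^{2}$ ($d{\left(F \right)} = \left(F^{2} + F^{2}\right) + F = 2 F^{2} + F = F + 2 F^{2}$)
$\left(d{\left(-9 \right)} - 1493\right) - 704 = \left(- 9 \left(1 + 2 \left(-9\right)\right) - 1493\right) - 704 = \left(- 9 \left(1 - 18\right) - 1493\right) - 704 = \left(\left(-9\right) \left(-17\right) - 1493\right) - 704 = \left(153 - 1493\right) - 704 = -1340 - 704 = -2044$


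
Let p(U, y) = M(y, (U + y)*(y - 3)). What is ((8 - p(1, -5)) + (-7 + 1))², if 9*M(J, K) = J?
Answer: 529/81 ≈ 6.5309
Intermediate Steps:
M(J, K) = J/9
p(U, y) = y/9
((8 - p(1, -5)) + (-7 + 1))² = ((8 - (-5)/9) + (-7 + 1))² = ((8 - 1*(-5/9)) - 6)² = ((8 + 5/9) - 6)² = (77/9 - 6)² = (23/9)² = 529/81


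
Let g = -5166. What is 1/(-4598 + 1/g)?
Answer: -5166/23753269 ≈ -0.00021749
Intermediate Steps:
1/(-4598 + 1/g) = 1/(-4598 + 1/(-5166)) = 1/(-4598 - 1/5166) = 1/(-23753269/5166) = -5166/23753269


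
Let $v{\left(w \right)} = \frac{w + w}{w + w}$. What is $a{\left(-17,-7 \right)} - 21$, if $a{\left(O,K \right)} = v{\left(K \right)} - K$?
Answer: $-13$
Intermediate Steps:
$v{\left(w \right)} = 1$ ($v{\left(w \right)} = \frac{2 w}{2 w} = 2 w \frac{1}{2 w} = 1$)
$a{\left(O,K \right)} = 1 - K$
$a{\left(-17,-7 \right)} - 21 = \left(1 - -7\right) - 21 = \left(1 + 7\right) - 21 = 8 - 21 = -13$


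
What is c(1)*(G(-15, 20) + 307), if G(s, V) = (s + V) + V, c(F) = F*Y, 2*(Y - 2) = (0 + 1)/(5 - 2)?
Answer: 2158/3 ≈ 719.33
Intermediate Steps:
Y = 13/6 (Y = 2 + ((0 + 1)/(5 - 2))/2 = 2 + (1/3)/2 = 2 + (1*(⅓))/2 = 2 + (½)*(⅓) = 2 + ⅙ = 13/6 ≈ 2.1667)
c(F) = 13*F/6 (c(F) = F*(13/6) = 13*F/6)
G(s, V) = s + 2*V (G(s, V) = (V + s) + V = s + 2*V)
c(1)*(G(-15, 20) + 307) = ((13/6)*1)*((-15 + 2*20) + 307) = 13*((-15 + 40) + 307)/6 = 13*(25 + 307)/6 = (13/6)*332 = 2158/3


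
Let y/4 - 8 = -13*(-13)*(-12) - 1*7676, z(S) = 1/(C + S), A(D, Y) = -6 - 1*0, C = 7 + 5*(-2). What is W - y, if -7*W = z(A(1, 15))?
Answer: 2443393/63 ≈ 38784.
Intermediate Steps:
C = -3 (C = 7 - 10 = -3)
A(D, Y) = -6 (A(D, Y) = -6 + 0 = -6)
z(S) = 1/(-3 + S)
W = 1/63 (W = -1/(7*(-3 - 6)) = -⅐/(-9) = -⅐*(-⅑) = 1/63 ≈ 0.015873)
y = -38784 (y = 32 + 4*(-13*(-13)*(-12) - 1*7676) = 32 + 4*(169*(-12) - 7676) = 32 + 4*(-2028 - 7676) = 32 + 4*(-9704) = 32 - 38816 = -38784)
W - y = 1/63 - 1*(-38784) = 1/63 + 38784 = 2443393/63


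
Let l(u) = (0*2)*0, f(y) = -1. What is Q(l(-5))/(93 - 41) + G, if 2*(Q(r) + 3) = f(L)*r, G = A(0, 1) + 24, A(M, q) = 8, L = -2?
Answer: 1661/52 ≈ 31.942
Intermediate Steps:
l(u) = 0 (l(u) = 0*0 = 0)
G = 32 (G = 8 + 24 = 32)
Q(r) = -3 - r/2 (Q(r) = -3 + (-r)/2 = -3 - r/2)
Q(l(-5))/(93 - 41) + G = (-3 - ½*0)/(93 - 41) + 32 = (-3 + 0)/52 + 32 = (1/52)*(-3) + 32 = -3/52 + 32 = 1661/52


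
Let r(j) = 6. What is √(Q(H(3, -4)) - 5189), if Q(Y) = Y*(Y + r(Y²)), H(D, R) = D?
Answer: I*√5162 ≈ 71.847*I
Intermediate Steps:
Q(Y) = Y*(6 + Y) (Q(Y) = Y*(Y + 6) = Y*(6 + Y))
√(Q(H(3, -4)) - 5189) = √(3*(6 + 3) - 5189) = √(3*9 - 5189) = √(27 - 5189) = √(-5162) = I*√5162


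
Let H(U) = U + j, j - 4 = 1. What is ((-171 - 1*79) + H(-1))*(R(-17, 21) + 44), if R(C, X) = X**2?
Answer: -119310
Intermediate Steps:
j = 5 (j = 4 + 1 = 5)
H(U) = 5 + U (H(U) = U + 5 = 5 + U)
((-171 - 1*79) + H(-1))*(R(-17, 21) + 44) = ((-171 - 1*79) + (5 - 1))*(21**2 + 44) = ((-171 - 79) + 4)*(441 + 44) = (-250 + 4)*485 = -246*485 = -119310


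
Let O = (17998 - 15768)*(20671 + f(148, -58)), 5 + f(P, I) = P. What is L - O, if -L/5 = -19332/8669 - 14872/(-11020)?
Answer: -221707800712862/4776619 ≈ -4.6415e+7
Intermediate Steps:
f(P, I) = -5 + P
O = 46415220 (O = (17998 - 15768)*(20671 + (-5 + 148)) = 2230*(20671 + 143) = 2230*20814 = 46415220)
L = 21028318/4776619 (L = -5*(-19332/8669 - 14872/(-11020)) = -5*(-19332*1/8669 - 14872*(-1/11020)) = -5*(-19332/8669 + 3718/2755) = -5*(-21028318/23883095) = 21028318/4776619 ≈ 4.4023)
L - O = 21028318/4776619 - 1*46415220 = 21028318/4776619 - 46415220 = -221707800712862/4776619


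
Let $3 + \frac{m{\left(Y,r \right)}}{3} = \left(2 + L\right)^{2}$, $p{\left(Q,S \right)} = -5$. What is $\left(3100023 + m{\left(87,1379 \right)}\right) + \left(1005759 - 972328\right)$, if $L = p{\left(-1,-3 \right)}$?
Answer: $3133472$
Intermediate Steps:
$L = -5$
$m{\left(Y,r \right)} = 18$ ($m{\left(Y,r \right)} = -9 + 3 \left(2 - 5\right)^{2} = -9 + 3 \left(-3\right)^{2} = -9 + 3 \cdot 9 = -9 + 27 = 18$)
$\left(3100023 + m{\left(87,1379 \right)}\right) + \left(1005759 - 972328\right) = \left(3100023 + 18\right) + \left(1005759 - 972328\right) = 3100041 + 33431 = 3133472$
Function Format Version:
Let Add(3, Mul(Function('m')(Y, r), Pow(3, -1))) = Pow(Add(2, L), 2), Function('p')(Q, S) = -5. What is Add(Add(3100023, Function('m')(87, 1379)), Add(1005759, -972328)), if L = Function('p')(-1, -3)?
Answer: 3133472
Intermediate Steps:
L = -5
Function('m')(Y, r) = 18 (Function('m')(Y, r) = Add(-9, Mul(3, Pow(Add(2, -5), 2))) = Add(-9, Mul(3, Pow(-3, 2))) = Add(-9, Mul(3, 9)) = Add(-9, 27) = 18)
Add(Add(3100023, Function('m')(87, 1379)), Add(1005759, -972328)) = Add(Add(3100023, 18), Add(1005759, -972328)) = Add(3100041, 33431) = 3133472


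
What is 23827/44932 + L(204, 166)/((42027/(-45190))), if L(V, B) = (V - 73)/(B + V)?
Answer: 10451711425/69869215068 ≈ 0.14959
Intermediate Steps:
L(V, B) = (-73 + V)/(B + V)
23827/44932 + L(204, 166)/((42027/(-45190))) = 23827/44932 + ((-73 + 204)/(166 + 204))/((42027/(-45190))) = 23827*(1/44932) + (131/370)/((42027*(-1/45190))) = 23827/44932 + ((1/370)*131)/(-42027/45190) = 23827/44932 + (131/370)*(-45190/42027) = 23827/44932 - 591989/1554999 = 10451711425/69869215068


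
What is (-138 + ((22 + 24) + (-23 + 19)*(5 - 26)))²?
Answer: 64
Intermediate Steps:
(-138 + ((22 + 24) + (-23 + 19)*(5 - 26)))² = (-138 + (46 - 4*(-21)))² = (-138 + (46 + 84))² = (-138 + 130)² = (-8)² = 64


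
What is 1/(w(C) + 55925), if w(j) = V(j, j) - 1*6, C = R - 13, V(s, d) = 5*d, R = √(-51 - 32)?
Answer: 55854/3119671391 - 5*I*√83/3119671391 ≈ 1.7904e-5 - 1.4602e-8*I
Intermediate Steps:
R = I*√83 (R = √(-83) = I*√83 ≈ 9.1104*I)
C = -13 + I*√83 (C = I*√83 - 13 = -13 + I*√83 ≈ -13.0 + 9.1104*I)
w(j) = -6 + 5*j (w(j) = 5*j - 1*6 = 5*j - 6 = -6 + 5*j)
1/(w(C) + 55925) = 1/((-6 + 5*(-13 + I*√83)) + 55925) = 1/((-6 + (-65 + 5*I*√83)) + 55925) = 1/((-71 + 5*I*√83) + 55925) = 1/(55854 + 5*I*√83)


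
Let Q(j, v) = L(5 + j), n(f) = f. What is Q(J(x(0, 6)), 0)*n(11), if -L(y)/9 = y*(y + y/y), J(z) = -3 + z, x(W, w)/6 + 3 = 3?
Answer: -594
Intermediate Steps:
x(W, w) = 0 (x(W, w) = -18 + 6*3 = -18 + 18 = 0)
L(y) = -9*y*(1 + y) (L(y) = -9*y*(y + y/y) = -9*y*(y + 1) = -9*y*(1 + y))
Q(j, v) = -9*(5 + j)*(6 + j) (Q(j, v) = -9*(5 + j)*(1 + (5 + j)) = -9*(5 + j)*(6 + j))
Q(J(x(0, 6)), 0)*n(11) = -9*(5 + (-3 + 0))*(6 + (-3 + 0))*11 = -9*(5 - 3)*(6 - 3)*11 = -9*2*3*11 = -54*11 = -594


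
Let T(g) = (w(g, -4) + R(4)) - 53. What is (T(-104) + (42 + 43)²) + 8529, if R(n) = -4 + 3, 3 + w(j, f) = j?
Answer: 15593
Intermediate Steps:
w(j, f) = -3 + j
R(n) = -1
T(g) = -57 + g (T(g) = ((-3 + g) - 1) - 53 = (-4 + g) - 53 = -57 + g)
(T(-104) + (42 + 43)²) + 8529 = ((-57 - 104) + (42 + 43)²) + 8529 = (-161 + 85²) + 8529 = (-161 + 7225) + 8529 = 7064 + 8529 = 15593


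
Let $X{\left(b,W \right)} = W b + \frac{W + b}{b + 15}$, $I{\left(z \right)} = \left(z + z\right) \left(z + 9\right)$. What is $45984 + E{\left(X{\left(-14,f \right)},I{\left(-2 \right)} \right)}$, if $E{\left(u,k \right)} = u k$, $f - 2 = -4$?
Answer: $45648$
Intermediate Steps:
$I{\left(z \right)} = 2 z \left(9 + z\right)$
$f = -2$ ($f = 2 - 4 = -2$)
$X{\left(b,W \right)} = W b + \frac{W + b}{15 + b}$
$E{\left(u,k \right)} = k u$
$45984 + E{\left(X{\left(-14,f \right)},I{\left(-2 \right)} \right)} = 45984 + 2 \left(-2\right) \left(9 - 2\right) \frac{-2 - 14 - 2 \left(-14\right)^{2} + 15 \left(-2\right) \left(-14\right)}{15 - 14} = 45984 + 2 \left(-2\right) 7 \frac{-2 - 14 - 392 + 420}{1} = 45984 - 28 \cdot 1 \left(-2 - 14 - 392 + 420\right) = 45984 - 28 \cdot 1 \cdot 12 = 45984 - 336 = 45648$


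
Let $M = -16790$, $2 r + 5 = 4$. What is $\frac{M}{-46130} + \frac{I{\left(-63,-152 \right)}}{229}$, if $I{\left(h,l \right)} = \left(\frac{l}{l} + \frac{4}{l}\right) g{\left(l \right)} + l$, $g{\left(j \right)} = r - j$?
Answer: $\frac{27648283}{80284652} \approx 0.34438$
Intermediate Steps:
$r = - \frac{1}{2}$ ($r = - \frac{5}{2} + \frac{1}{2} \cdot 4 = - \frac{5}{2} + 2 = - \frac{1}{2} \approx -0.5$)
$g{\left(j \right)} = - \frac{1}{2} - j$
$I{\left(h,l \right)} = l + \left(1 + \frac{4}{l}\right) \left(- \frac{1}{2} - l\right)$ ($I{\left(h,l \right)} = \left(\frac{l}{l} + \frac{4}{l}\right) \left(- \frac{1}{2} - l\right) + l = \left(1 + \frac{4}{l}\right) \left(- \frac{1}{2} - l\right) + l = l + \left(1 + \frac{4}{l}\right) \left(- \frac{1}{2} - l\right)$)
$\frac{M}{-46130} + \frac{I{\left(-63,-152 \right)}}{229} = - \frac{16790}{-46130} + \frac{- \frac{9}{2} - \frac{2}{-152}}{229} = \left(-16790\right) \left(- \frac{1}{46130}\right) + \left(- \frac{9}{2} - - \frac{1}{76}\right) \frac{1}{229} = \frac{1679}{4613} + \left(- \frac{9}{2} + \frac{1}{76}\right) \frac{1}{229} = \frac{1679}{4613} - \frac{341}{17404} = \frac{27648283}{80284652}$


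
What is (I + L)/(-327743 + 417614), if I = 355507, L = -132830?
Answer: 222677/89871 ≈ 2.4777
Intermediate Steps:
(I + L)/(-327743 + 417614) = (355507 - 132830)/(-327743 + 417614) = 222677/89871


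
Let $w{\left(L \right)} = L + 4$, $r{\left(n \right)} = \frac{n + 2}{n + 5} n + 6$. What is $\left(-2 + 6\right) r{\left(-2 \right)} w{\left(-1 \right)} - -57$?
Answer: $129$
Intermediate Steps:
$r{\left(n \right)} = 6 + \frac{n \left(2 + n\right)}{5 + n}$ ($r{\left(n \right)} = \frac{2 + n}{5 + n} n + 6 = \frac{n \left(2 + n\right)}{5 + n} + 6 = 6 + \frac{n \left(2 + n\right)}{5 + n}$)
$w{\left(L \right)} = 4 + L$
$\left(-2 + 6\right) r{\left(-2 \right)} w{\left(-1 \right)} - -57 = \left(-2 + 6\right) \frac{30 + \left(-2\right)^{2} + 8 \left(-2\right)}{5 - 2} \left(4 - 1\right) - -57 = 4 \frac{30 + 4 - 16}{3} \cdot 3 + 57 = 4 \cdot \frac{1}{3} \cdot 18 \cdot 3 + 57 = 4 \cdot 6 \cdot 3 + 57 = 24 \cdot 3 + 57 = 72 + 57 = 129$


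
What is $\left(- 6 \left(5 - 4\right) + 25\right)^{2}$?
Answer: $361$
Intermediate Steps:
$\left(- 6 \left(5 - 4\right) + 25\right)^{2} = \left(\left(-6\right) 1 + 25\right)^{2} = \left(-6 + 25\right)^{2} = 19^{2} = 361$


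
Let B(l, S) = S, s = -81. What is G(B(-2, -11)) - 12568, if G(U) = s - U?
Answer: -12638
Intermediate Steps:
G(U) = -81 - U
G(B(-2, -11)) - 12568 = (-81 - 1*(-11)) - 12568 = (-81 + 11) - 12568 = -70 - 12568 = -12638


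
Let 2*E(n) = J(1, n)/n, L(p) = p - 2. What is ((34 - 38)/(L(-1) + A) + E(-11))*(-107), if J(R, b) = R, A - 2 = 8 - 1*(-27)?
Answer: 6527/374 ≈ 17.452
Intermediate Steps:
A = 37 (A = 2 + (8 - 1*(-27)) = 2 + (8 + 27) = 2 + 35 = 37)
L(p) = -2 + p
E(n) = 1/(2*n) (E(n) = (1/n)/2 = 1/(2*n))
((34 - 38)/(L(-1) + A) + E(-11))*(-107) = ((34 - 38)/((-2 - 1) + 37) + (1/2)/(-11))*(-107) = (-4/(-3 + 37) + (1/2)*(-1/11))*(-107) = (-4/34 - 1/22)*(-107) = (-4*1/34 - 1/22)*(-107) = (-2/17 - 1/22)*(-107) = -61/374*(-107) = 6527/374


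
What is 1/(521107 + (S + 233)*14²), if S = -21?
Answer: 1/562659 ≈ 1.7773e-6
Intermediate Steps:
1/(521107 + (S + 233)*14²) = 1/(521107 + (-21 + 233)*14²) = 1/(521107 + 212*196) = 1/(521107 + 41552) = 1/562659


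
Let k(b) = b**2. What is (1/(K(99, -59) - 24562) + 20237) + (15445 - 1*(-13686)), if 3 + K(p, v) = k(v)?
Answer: 1040874911/21084 ≈ 49368.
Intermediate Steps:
K(p, v) = -3 + v**2
(1/(K(99, -59) - 24562) + 20237) + (15445 - 1*(-13686)) = (1/((-3 + (-59)**2) - 24562) + 20237) + (15445 - 1*(-13686)) = (1/((-3 + 3481) - 24562) + 20237) + (15445 + 13686) = (1/(3478 - 24562) + 20237) + 29131 = (1/(-21084) + 20237) + 29131 = (-1/21084 + 20237) + 29131 = 426676907/21084 + 29131 = 1040874911/21084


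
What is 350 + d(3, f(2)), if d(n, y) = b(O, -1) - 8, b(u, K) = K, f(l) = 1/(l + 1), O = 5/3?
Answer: 341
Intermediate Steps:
O = 5/3 (O = 5*(⅓) = 5/3 ≈ 1.6667)
f(l) = 1/(1 + l)
d(n, y) = -9 (d(n, y) = -1 - 8 = -9)
350 + d(3, f(2)) = 350 - 9 = 341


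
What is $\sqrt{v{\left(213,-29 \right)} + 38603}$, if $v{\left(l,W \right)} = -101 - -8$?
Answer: $\sqrt{38510} \approx 196.24$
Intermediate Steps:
$v{\left(l,W \right)} = -93$ ($v{\left(l,W \right)} = -101 + 8 = -93$)
$\sqrt{v{\left(213,-29 \right)} + 38603} = \sqrt{-93 + 38603} = \sqrt{38510}$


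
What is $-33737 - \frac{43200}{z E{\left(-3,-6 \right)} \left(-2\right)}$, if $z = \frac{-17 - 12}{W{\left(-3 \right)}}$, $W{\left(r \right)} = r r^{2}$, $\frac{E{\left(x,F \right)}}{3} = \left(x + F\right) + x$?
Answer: $- \frac{994573}{29} \approx -34296.0$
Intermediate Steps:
$E{\left(x,F \right)} = 3 F + 6 x$ ($E{\left(x,F \right)} = 3 \left(\left(x + F\right) + x\right) = 3 \left(\left(F + x\right) + x\right) = 3 \left(F + 2 x\right) = 3 F + 6 x$)
$W{\left(r \right)} = r^{3}$
$z = \frac{29}{27}$ ($z = \frac{-17 - 12}{\left(-3\right)^{3}} = \frac{-17 - 12}{-27} = \left(-29\right) \left(- \frac{1}{27}\right) = \frac{29}{27} \approx 1.0741$)
$-33737 - \frac{43200}{z E{\left(-3,-6 \right)} \left(-2\right)} = -33737 - \frac{43200}{\frac{29 \left(3 \left(-6\right) + 6 \left(-3\right)\right)}{27} \left(-2\right)} = -33737 - \frac{43200}{\frac{29 \left(-18 - 18\right)}{27} \left(-2\right)} = -33737 - \frac{43200}{\frac{29}{27} \left(-36\right) \left(-2\right)} = -33737 - \frac{43200}{\left(- \frac{116}{3}\right) \left(-2\right)} = -33737 - \frac{43200}{\frac{232}{3}} = -33737 - \frac{16200}{29} = - \frac{994573}{29}$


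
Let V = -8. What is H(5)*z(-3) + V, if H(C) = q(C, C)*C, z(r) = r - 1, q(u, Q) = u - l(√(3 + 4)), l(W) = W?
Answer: -108 + 20*√7 ≈ -55.085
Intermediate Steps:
q(u, Q) = u - √7 (q(u, Q) = u - √(3 + 4) = u - √7)
z(r) = -1 + r
H(C) = C*(C - √7) (H(C) = (C - √7)*C = C*(C - √7))
H(5)*z(-3) + V = (5*(5 - √7))*(-1 - 3) - 8 = (25 - 5*√7)*(-4) - 8 = (-100 + 20*√7) - 8 = -108 + 20*√7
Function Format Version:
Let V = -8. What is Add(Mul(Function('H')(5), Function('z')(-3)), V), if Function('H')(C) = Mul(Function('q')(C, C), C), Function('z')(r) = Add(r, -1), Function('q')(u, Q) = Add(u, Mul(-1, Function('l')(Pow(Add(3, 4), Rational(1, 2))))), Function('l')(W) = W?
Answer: Add(-108, Mul(20, Pow(7, Rational(1, 2)))) ≈ -55.085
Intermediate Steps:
Function('q')(u, Q) = Add(u, Mul(-1, Pow(7, Rational(1, 2)))) (Function('q')(u, Q) = Add(u, Mul(-1, Pow(Add(3, 4), Rational(1, 2)))) = Add(u, Mul(-1, Pow(7, Rational(1, 2)))))
Function('z')(r) = Add(-1, r)
Function('H')(C) = Mul(C, Add(C, Mul(-1, Pow(7, Rational(1, 2))))) (Function('H')(C) = Mul(Add(C, Mul(-1, Pow(7, Rational(1, 2)))), C) = Mul(C, Add(C, Mul(-1, Pow(7, Rational(1, 2))))))
Add(Mul(Function('H')(5), Function('z')(-3)), V) = Add(Mul(Mul(5, Add(5, Mul(-1, Pow(7, Rational(1, 2))))), Add(-1, -3)), -8) = Add(Mul(Add(25, Mul(-5, Pow(7, Rational(1, 2)))), -4), -8) = Add(Add(-100, Mul(20, Pow(7, Rational(1, 2)))), -8) = Add(-108, Mul(20, Pow(7, Rational(1, 2))))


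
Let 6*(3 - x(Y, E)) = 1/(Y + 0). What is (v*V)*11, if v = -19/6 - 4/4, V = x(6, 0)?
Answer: -29425/216 ≈ -136.23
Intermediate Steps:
x(Y, E) = 3 - 1/(6*Y) (x(Y, E) = 3 - 1/(6*(Y + 0)) = 3 - 1/(6*Y))
V = 107/36 (V = 3 - 1/6/6 = 3 - 1/6*1/6 = 3 - 1/36 = 107/36 ≈ 2.9722)
v = -25/6 (v = -19*1/6 - 4*1/4 = -19/6 - 1 = -25/6 ≈ -4.1667)
(v*V)*11 = -25/6*107/36*11 = -2675/216*11 = -29425/216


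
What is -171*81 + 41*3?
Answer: -13728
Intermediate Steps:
-171*81 + 41*3 = -13851 + 123 = -13728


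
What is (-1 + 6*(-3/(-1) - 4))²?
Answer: 49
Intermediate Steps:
(-1 + 6*(-3/(-1) - 4))² = (-1 + 6*(-3*(-1) - 4))² = (-1 + 6*(3 - 4))² = (-1 + 6*(-1))² = (-1 - 6)² = (-7)² = 49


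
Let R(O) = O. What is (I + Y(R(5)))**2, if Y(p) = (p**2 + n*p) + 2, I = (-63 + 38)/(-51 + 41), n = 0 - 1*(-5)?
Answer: 11881/4 ≈ 2970.3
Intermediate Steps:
n = 5 (n = 0 + 5 = 5)
I = 5/2 (I = -25/(-10) = -25*(-1/10) = 5/2 ≈ 2.5000)
Y(p) = 2 + p**2 + 5*p (Y(p) = (p**2 + 5*p) + 2 = 2 + p**2 + 5*p)
(I + Y(R(5)))**2 = (5/2 + (2 + 5**2 + 5*5))**2 = (5/2 + (2 + 25 + 25))**2 = (5/2 + 52)**2 = (109/2)**2 = 11881/4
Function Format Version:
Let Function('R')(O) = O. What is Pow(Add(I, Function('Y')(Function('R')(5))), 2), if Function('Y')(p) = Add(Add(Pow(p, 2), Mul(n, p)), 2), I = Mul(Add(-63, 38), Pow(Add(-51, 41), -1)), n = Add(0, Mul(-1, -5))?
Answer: Rational(11881, 4) ≈ 2970.3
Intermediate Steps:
n = 5 (n = Add(0, 5) = 5)
I = Rational(5, 2) (I = Mul(-25, Pow(-10, -1)) = Mul(-25, Rational(-1, 10)) = Rational(5, 2) ≈ 2.5000)
Function('Y')(p) = Add(2, Pow(p, 2), Mul(5, p)) (Function('Y')(p) = Add(Add(Pow(p, 2), Mul(5, p)), 2) = Add(2, Pow(p, 2), Mul(5, p)))
Pow(Add(I, Function('Y')(Function('R')(5))), 2) = Pow(Add(Rational(5, 2), Add(2, Pow(5, 2), Mul(5, 5))), 2) = Pow(Add(Rational(5, 2), Add(2, 25, 25)), 2) = Pow(Add(Rational(5, 2), 52), 2) = Pow(Rational(109, 2), 2) = Rational(11881, 4)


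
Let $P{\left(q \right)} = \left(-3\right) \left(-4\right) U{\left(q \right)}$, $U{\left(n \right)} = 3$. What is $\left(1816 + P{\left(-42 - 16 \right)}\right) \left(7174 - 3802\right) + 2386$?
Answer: $6247330$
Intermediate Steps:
$P{\left(q \right)} = 36$ ($P{\left(q \right)} = \left(-3\right) \left(-4\right) 3 = 12 \cdot 3 = 36$)
$\left(1816 + P{\left(-42 - 16 \right)}\right) \left(7174 - 3802\right) + 2386 = \left(1816 + 36\right) \left(7174 - 3802\right) + 2386 = 1852 \cdot 3372 + 2386 = 6244944 + 2386 = 6247330$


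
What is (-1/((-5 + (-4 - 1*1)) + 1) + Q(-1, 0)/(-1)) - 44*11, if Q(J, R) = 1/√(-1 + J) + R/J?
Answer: -4355/9 + I*√2/2 ≈ -483.89 + 0.70711*I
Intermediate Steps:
Q(J, R) = (-1 + J)^(-½) + R/J (Q(J, R) = 1/√(-1 + J) + R/J = (-1 + J)^(-½) + R/J)
(-1/((-5 + (-4 - 1*1)) + 1) + Q(-1, 0)/(-1)) - 44*11 = (-1/((-5 + (-4 - 1*1)) + 1) + ((-1 - 1)^(-½) + 0/(-1))/(-1)) - 44*11 = (-1/((-5 + (-4 - 1)) + 1) + ((-2)^(-½) + 0*(-1))*(-1)) - 484 = (-1/((-5 - 5) + 1) + (-I*√2/2 + 0)*(-1)) - 484 = (-1/(-10 + 1) - I*√2/2*(-1)) - 484 = (-1/(-9) + I*√2/2) - 484 = (-1*(-⅑) + I*√2/2) - 484 = (⅑ + I*√2/2) - 484 = -4355/9 + I*√2/2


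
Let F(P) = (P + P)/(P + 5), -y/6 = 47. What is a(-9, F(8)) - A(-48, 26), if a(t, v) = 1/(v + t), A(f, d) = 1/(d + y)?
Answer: -3227/25856 ≈ -0.12481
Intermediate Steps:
y = -282 (y = -6*47 = -282)
F(P) = 2*P/(5 + P) (F(P) = (2*P)/(5 + P) = 2*P/(5 + P))
A(f, d) = 1/(-282 + d) (A(f, d) = 1/(d - 282) = 1/(-282 + d))
a(t, v) = 1/(t + v)
a(-9, F(8)) - A(-48, 26) = 1/(-9 + 2*8/(5 + 8)) - 1/(-282 + 26) = 1/(-9 + 2*8/13) - 1/(-256) = 1/(-9 + 2*8*(1/13)) - 1*(-1/256) = 1/(-9 + 16/13) + 1/256 = 1/(-101/13) + 1/256 = -13/101 + 1/256 = -3227/25856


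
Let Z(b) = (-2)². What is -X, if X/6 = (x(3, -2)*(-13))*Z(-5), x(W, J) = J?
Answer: -624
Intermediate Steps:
Z(b) = 4
X = 624 (X = 6*(-2*(-13)*4) = 6*(26*4) = 6*104 = 624)
-X = -1*624 = -624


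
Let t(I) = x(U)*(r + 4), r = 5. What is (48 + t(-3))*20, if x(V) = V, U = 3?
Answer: 1500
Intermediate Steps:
t(I) = 27 (t(I) = 3*(5 + 4) = 3*9 = 27)
(48 + t(-3))*20 = (48 + 27)*20 = 75*20 = 1500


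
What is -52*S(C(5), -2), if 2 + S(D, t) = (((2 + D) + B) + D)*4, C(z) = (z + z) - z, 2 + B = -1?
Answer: -1768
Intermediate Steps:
B = -3 (B = -2 - 1 = -3)
C(z) = z (C(z) = 2*z - z = z)
S(D, t) = -6 + 8*D (S(D, t) = -2 + (((2 + D) - 3) + D)*4 = -2 + ((-1 + D) + D)*4 = -2 + (-1 + 2*D)*4 = -2 + (-4 + 8*D) = -6 + 8*D)
-52*S(C(5), -2) = -52*(-6 + 8*5) = -52*(-6 + 40) = -52*34 = -1768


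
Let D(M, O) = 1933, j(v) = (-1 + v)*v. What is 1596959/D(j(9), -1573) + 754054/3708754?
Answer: 423156118962/512072963 ≈ 826.36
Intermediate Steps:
j(v) = v*(-1 + v)
1596959/D(j(9), -1573) + 754054/3708754 = 1596959/1933 + 754054/3708754 = 1596959*(1/1933) + 754054*(1/3708754) = 1596959/1933 + 53861/264911 = 423156118962/512072963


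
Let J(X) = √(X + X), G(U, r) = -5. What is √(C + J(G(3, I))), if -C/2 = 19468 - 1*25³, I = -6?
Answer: √(-7686 + I*√10) ≈ 0.018 + 87.67*I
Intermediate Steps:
J(X) = √2*√X (J(X) = √(2*X) = √2*√X)
C = -7686 (C = -2*(19468 - 1*25³) = -2*(19468 - 1*15625) = -2*(19468 - 15625) = -2*3843 = -7686)
√(C + J(G(3, I))) = √(-7686 + √2*√(-5)) = √(-7686 + √2*(I*√5)) = √(-7686 + I*√10)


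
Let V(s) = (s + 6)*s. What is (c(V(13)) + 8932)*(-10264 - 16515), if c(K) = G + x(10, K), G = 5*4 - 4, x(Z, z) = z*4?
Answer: -266076144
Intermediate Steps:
V(s) = s*(6 + s) (V(s) = (6 + s)*s = s*(6 + s))
x(Z, z) = 4*z
G = 16 (G = 20 - 4 = 16)
c(K) = 16 + 4*K
(c(V(13)) + 8932)*(-10264 - 16515) = ((16 + 4*(13*(6 + 13))) + 8932)*(-10264 - 16515) = ((16 + 4*(13*19)) + 8932)*(-26779) = ((16 + 4*247) + 8932)*(-26779) = ((16 + 988) + 8932)*(-26779) = (1004 + 8932)*(-26779) = 9936*(-26779) = -266076144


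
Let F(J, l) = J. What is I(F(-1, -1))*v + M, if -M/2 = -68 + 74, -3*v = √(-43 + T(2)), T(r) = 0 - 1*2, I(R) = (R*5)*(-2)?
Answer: -12 - 10*I*√5 ≈ -12.0 - 22.361*I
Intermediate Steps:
I(R) = -10*R (I(R) = (5*R)*(-2) = -10*R)
T(r) = -2 (T(r) = 0 - 2 = -2)
v = -I*√5 (v = -√(-43 - 2)/3 = -I*√5 ≈ -2.2361*I)
M = -12 (M = -2*(-68 + 74) = -2*6 = -12)
I(F(-1, -1))*v + M = (-10*(-1))*(-I*√5) - 12 = 10*(-I*√5) - 12 = -10*I*√5 - 12 = -12 - 10*I*√5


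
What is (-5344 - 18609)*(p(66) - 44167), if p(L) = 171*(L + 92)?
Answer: 410769997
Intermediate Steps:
p(L) = 15732 + 171*L (p(L) = 171*(92 + L) = 15732 + 171*L)
(-5344 - 18609)*(p(66) - 44167) = (-5344 - 18609)*((15732 + 171*66) - 44167) = -23953*((15732 + 11286) - 44167) = -23953*(27018 - 44167) = -23953*(-17149) = 410769997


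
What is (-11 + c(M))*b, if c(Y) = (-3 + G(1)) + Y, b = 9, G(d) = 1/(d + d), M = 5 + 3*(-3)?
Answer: -315/2 ≈ -157.50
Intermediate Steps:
M = -4 (M = 5 - 9 = -4)
G(d) = 1/(2*d)
c(Y) = -5/2 + Y (c(Y) = (-3 + (½)/1) + Y = (-3 + (½)*1) + Y = (-3 + ½) + Y = -5/2 + Y)
(-11 + c(M))*b = (-11 + (-5/2 - 4))*9 = (-11 - 13/2)*9 = -35/2*9 = -315/2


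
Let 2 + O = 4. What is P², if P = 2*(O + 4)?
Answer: 144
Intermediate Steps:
O = 2 (O = -2 + 4 = 2)
P = 12 (P = 2*(2 + 4) = 2*6 = 12)
P² = 12² = 144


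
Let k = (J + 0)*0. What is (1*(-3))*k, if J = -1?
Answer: 0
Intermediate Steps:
k = 0 (k = (-1 + 0)*0 = -1*0 = 0)
(1*(-3))*k = (1*(-3))*0 = -3*0 = 0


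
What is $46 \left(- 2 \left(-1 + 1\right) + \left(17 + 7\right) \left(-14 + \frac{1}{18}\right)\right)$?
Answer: $- \frac{46184}{3} \approx -15395.0$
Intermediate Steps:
$46 \left(- 2 \left(-1 + 1\right) + \left(17 + 7\right) \left(-14 + \frac{1}{18}\right)\right) = 46 \left(\left(-2\right) 0 + 24 \left(-14 + \frac{1}{18}\right)\right) = 46 \left(0 + 24 \left(- \frac{251}{18}\right)\right) = 46 \left(0 - \frac{1004}{3}\right) = 46 \left(- \frac{1004}{3}\right) = - \frac{46184}{3}$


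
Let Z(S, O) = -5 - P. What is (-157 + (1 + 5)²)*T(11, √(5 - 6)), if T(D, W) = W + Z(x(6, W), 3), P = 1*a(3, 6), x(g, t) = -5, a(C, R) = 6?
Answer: 1331 - 121*I ≈ 1331.0 - 121.0*I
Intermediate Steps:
P = 6 (P = 1*6 = 6)
Z(S, O) = -11 (Z(S, O) = -5 - 1*6 = -5 - 6 = -11)
T(D, W) = -11 + W (T(D, W) = W - 11 = -11 + W)
(-157 + (1 + 5)²)*T(11, √(5 - 6)) = (-157 + (1 + 5)²)*(-11 + √(5 - 6)) = (-157 + 6²)*(-11 + √(-1)) = (-157 + 36)*(-11 + I) = -121*(-11 + I) = 1331 - 121*I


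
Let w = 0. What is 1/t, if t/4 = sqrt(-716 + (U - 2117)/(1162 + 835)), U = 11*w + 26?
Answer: -I*sqrt(2859590171)/5727772 ≈ -0.0093361*I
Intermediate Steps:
U = 26 (U = 11*0 + 26 = 0 + 26 = 26)
t = 4*I*sqrt(2859590171)/1997 (t = 4*sqrt(-716 + (26 - 2117)/(1162 + 835)) = 4*sqrt(-716 - 2091/1997) = 4*sqrt(-1431943/1997) = 4*(I*sqrt(2859590171)/1997) = 4*I*sqrt(2859590171)/1997 ≈ 107.11*I)
1/t = 1/(4*I*sqrt(2859590171)/1997) = -I*sqrt(2859590171)/5727772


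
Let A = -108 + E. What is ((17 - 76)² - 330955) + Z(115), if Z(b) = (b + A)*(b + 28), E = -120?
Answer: -343633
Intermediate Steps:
A = -228 (A = -108 - 120 = -228)
Z(b) = (-228 + b)*(28 + b) (Z(b) = (b - 228)*(b + 28) = (-228 + b)*(28 + b))
((17 - 76)² - 330955) + Z(115) = ((17 - 76)² - 330955) + (-6384 + 115² - 200*115) = ((-59)² - 330955) + (-6384 + 13225 - 23000) = (3481 - 330955) - 16159 = -327474 - 16159 = -343633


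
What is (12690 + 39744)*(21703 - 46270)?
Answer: -1288146078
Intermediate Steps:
(12690 + 39744)*(21703 - 46270) = 52434*(-24567) = -1288146078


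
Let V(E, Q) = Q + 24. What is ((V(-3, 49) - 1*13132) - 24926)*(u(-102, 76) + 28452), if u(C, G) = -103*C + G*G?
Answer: -1699220990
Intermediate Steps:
V(E, Q) = 24 + Q
u(C, G) = G² - 103*C (u(C, G) = -103*C + G² = G² - 103*C)
((V(-3, 49) - 1*13132) - 24926)*(u(-102, 76) + 28452) = (((24 + 49) - 1*13132) - 24926)*((76² - 103*(-102)) + 28452) = ((73 - 13132) - 24926)*((5776 + 10506) + 28452) = (-13059 - 24926)*(16282 + 28452) = -37985*44734 = -1699220990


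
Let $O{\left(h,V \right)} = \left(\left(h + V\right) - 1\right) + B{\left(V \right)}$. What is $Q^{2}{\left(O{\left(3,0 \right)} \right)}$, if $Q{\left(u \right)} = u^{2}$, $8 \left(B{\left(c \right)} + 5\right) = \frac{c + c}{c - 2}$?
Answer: $81$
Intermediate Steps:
$B{\left(c \right)} = -5 + \frac{c}{4 \left(-2 + c\right)}$ ($B{\left(c \right)} = -5 + \frac{\left(c + c\right) \frac{1}{c - 2}}{8} = -5 + \frac{2 c \frac{1}{-2 + c}}{8} = -5 + \frac{c}{4 \left(-2 + c\right)}$)
$O{\left(h,V \right)} = -1 + V + h + \frac{40 - 19 V}{4 \left(-2 + V\right)}$ ($O{\left(h,V \right)} = \left(\left(h + V\right) - 1\right) + \frac{40 - 19 V}{4 \left(-2 + V\right)} = \left(\left(V + h\right) - 1\right) + \frac{40 - 19 V}{4 \left(-2 + V\right)} = \left(-1 + V + h\right) + \frac{40 - 19 V}{4 \left(-2 + V\right)} = -1 + V + h + \frac{40 - 19 V}{4 \left(-2 + V\right)}$)
$Q^{2}{\left(O{\left(3,0 \right)} \right)} = \left(\left(\frac{10 - 0 + \left(-2 + 0\right) \left(-1 + 0 + 3\right)}{-2 + 0}\right)^{2}\right)^{2} = \left(\left(\frac{10 + 0 - 4}{-2}\right)^{2}\right)^{2} = \left(\left(- \frac{10 + 0 - 4}{2}\right)^{2}\right)^{2} = \left(\left(\left(- \frac{1}{2}\right) 6\right)^{2}\right)^{2} = \left(\left(-3\right)^{2}\right)^{2} = 9^{2} = 81$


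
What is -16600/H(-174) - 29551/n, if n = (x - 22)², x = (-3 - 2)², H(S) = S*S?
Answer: -24856541/7569 ≈ -3284.0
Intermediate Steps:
H(S) = S²
x = 25 (x = (-5)² = 25)
n = 9 (n = (25 - 22)² = 3² = 9)
-16600/H(-174) - 29551/n = -16600/((-174)²) - 29551/9 = -16600/30276 - 29551*⅑ = -16600*1/30276 - 29551/9 = -4150/7569 - 29551/9 = -24856541/7569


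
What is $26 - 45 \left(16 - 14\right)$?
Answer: $-64$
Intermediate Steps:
$26 - 45 \left(16 - 14\right) = 26 - 90 = -64$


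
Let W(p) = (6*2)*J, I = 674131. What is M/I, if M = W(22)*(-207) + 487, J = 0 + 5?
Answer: -11933/674131 ≈ -0.017701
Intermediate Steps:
J = 5
W(p) = 60 (W(p) = (6*2)*5 = 12*5 = 60)
M = -11933 (M = 60*(-207) + 487 = -12420 + 487 = -11933)
M/I = -11933/674131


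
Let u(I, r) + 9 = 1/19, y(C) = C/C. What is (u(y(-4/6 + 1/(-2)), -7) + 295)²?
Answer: 29539225/361 ≈ 81826.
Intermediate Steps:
y(C) = 1
u(I, r) = -170/19 (u(I, r) = -9 + 1/19 = -170/19)
(u(y(-4/6 + 1/(-2)), -7) + 295)² = (-170/19 + 295)² = (5435/19)² = 29539225/361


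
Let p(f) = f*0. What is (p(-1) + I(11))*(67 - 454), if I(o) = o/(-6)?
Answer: 1419/2 ≈ 709.50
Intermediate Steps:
I(o) = -o/6 (I(o) = o*(-⅙) = -o/6)
p(f) = 0
(p(-1) + I(11))*(67 - 454) = (0 - ⅙*11)*(67 - 454) = (0 - 11/6)*(-387) = -11/6*(-387) = 1419/2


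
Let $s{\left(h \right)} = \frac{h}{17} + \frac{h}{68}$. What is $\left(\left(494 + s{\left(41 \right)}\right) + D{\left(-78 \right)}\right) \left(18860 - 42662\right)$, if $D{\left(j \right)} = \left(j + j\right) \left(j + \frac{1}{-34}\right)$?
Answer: $- \frac{10253104233}{34} \approx -3.0156 \cdot 10^{8}$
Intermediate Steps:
$s{\left(h \right)} = \frac{5 h}{68}$ ($s{\left(h \right)} = h \frac{1}{17} + h \frac{1}{68} = \frac{h}{17} + \frac{h}{68} = \frac{5 h}{68}$)
$D{\left(j \right)} = 2 j \left(- \frac{1}{34} + j\right)$ ($D{\left(j \right)} = 2 j \left(j - \frac{1}{34}\right) = 2 j \left(- \frac{1}{34} + j\right)$)
$\left(\left(494 + s{\left(41 \right)}\right) + D{\left(-78 \right)}\right) \left(18860 - 42662\right) = \left(\left(494 + \frac{5}{68} \cdot 41\right) + \frac{1}{17} \left(-78\right) \left(-1 + 34 \left(-78\right)\right)\right) \left(18860 - 42662\right) = \left(\left(494 + \frac{205}{68}\right) + \frac{1}{17} \left(-78\right) \left(-1 - 2652\right)\right) \left(-23802\right) = \left(\frac{33797}{68} + \frac{1}{17} \left(-78\right) \left(-2653\right)\right) \left(-23802\right) = \left(\frac{33797}{68} + \frac{206934}{17}\right) \left(-23802\right) = \frac{861533}{68} \left(-23802\right) = - \frac{10253104233}{34}$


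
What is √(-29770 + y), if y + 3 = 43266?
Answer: √13493 ≈ 116.16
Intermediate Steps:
y = 43263 (y = -3 + 43266 = 43263)
√(-29770 + y) = √(-29770 + 43263) = √13493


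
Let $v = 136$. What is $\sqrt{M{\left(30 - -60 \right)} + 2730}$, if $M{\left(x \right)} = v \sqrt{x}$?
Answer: $\sqrt{2730 + 408 \sqrt{10}} \approx 63.405$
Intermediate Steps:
$M{\left(x \right)} = 136 \sqrt{x}$
$\sqrt{M{\left(30 - -60 \right)} + 2730} = \sqrt{136 \sqrt{30 - -60} + 2730} = \sqrt{136 \sqrt{30 + 60} + 2730} = \sqrt{136 \sqrt{90} + 2730} = \sqrt{136 \cdot 3 \sqrt{10} + 2730} = \sqrt{408 \sqrt{10} + 2730} = \sqrt{2730 + 408 \sqrt{10}}$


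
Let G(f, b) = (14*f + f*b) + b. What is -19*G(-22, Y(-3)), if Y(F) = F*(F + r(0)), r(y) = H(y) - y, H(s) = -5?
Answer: 15428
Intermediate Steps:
r(y) = -5 - y
Y(F) = F*(-5 + F) (Y(F) = F*(F + (-5 - 1*0)) = F*(F + (-5 + 0)) = F*(F - 5) = F*(-5 + F))
G(f, b) = b + 14*f + b*f (G(f, b) = (14*f + b*f) + b = b + 14*f + b*f)
-19*G(-22, Y(-3)) = -19*(-3*(-5 - 3) + 14*(-22) - 3*(-5 - 3)*(-22)) = -19*(-3*(-8) - 308 - 3*(-8)*(-22)) = -19*(24 - 308 + 24*(-22)) = -19*(24 - 308 - 528) = -19*(-812) = 15428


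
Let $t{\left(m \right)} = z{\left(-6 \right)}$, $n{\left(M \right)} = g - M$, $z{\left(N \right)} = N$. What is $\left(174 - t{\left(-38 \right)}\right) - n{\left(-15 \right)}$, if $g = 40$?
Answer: $125$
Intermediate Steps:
$n{\left(M \right)} = 40 - M$
$t{\left(m \right)} = -6$
$\left(174 - t{\left(-38 \right)}\right) - n{\left(-15 \right)} = \left(174 - -6\right) - \left(40 - -15\right) = \left(174 + 6\right) - \left(40 + 15\right) = 180 - 55 = 125$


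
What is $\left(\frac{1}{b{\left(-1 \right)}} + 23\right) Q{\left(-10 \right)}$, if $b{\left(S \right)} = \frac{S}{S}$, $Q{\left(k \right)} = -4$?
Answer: $-96$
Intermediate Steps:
$b{\left(S \right)} = 1$
$\left(\frac{1}{b{\left(-1 \right)}} + 23\right) Q{\left(-10 \right)} = \left(1^{-1} + 23\right) \left(-4\right) = \left(1 + 23\right) \left(-4\right) = 24 \left(-4\right) = -96$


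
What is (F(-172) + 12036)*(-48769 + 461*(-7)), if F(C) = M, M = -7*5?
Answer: -624003996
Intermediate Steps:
M = -35
F(C) = -35
(F(-172) + 12036)*(-48769 + 461*(-7)) = (-35 + 12036)*(-48769 + 461*(-7)) = 12001*(-48769 - 3227) = 12001*(-51996) = -624003996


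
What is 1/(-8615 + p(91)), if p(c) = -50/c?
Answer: -91/784015 ≈ -0.00011607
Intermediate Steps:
1/(-8615 + p(91)) = 1/(-8615 - 50/91) = 1/(-784015/91) = -91/784015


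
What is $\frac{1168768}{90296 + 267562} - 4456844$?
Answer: $- \frac{797458055692}{178929} \approx -4.4568 \cdot 10^{6}$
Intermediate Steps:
$\frac{1168768}{90296 + 267562} - 4456844 = \frac{1168768}{357858} - 4456844 = 1168768 \cdot \frac{1}{357858} - 4456844 = \frac{584384}{178929} - 4456844 = - \frac{797458055692}{178929}$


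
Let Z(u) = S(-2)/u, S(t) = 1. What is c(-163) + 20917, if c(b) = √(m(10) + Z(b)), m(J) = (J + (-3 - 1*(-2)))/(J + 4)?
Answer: 20917 + √3315746/2282 ≈ 20918.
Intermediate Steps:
Z(u) = 1/u
m(J) = (-1 + J)/(4 + J) (m(J) = (J + (-3 + 2))/(4 + J) = (J - 1)/(4 + J) = (-1 + J)/(4 + J))
c(b) = √(9/14 + 1/b) (c(b) = √((-1 + 10)/(4 + 10) + 1/b) = √(9/14 + 1/b))
c(-163) + 20917 = √(126 + 196/(-163))/14 + 20917 = √(126 + 196*(-1/163))/14 + 20917 = √(126 - 196/163)/14 + 20917 = √(20342/163)/14 + 20917 = (√3315746/163)/14 + 20917 = √3315746/2282 + 20917 = 20917 + √3315746/2282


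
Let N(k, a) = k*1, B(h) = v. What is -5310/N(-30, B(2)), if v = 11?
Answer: 177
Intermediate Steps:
B(h) = 11
N(k, a) = k
-5310/N(-30, B(2)) = -5310/(-30) = -5310*(-1/30) = 177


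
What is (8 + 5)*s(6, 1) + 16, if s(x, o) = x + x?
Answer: 172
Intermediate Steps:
s(x, o) = 2*x
(8 + 5)*s(6, 1) + 16 = (8 + 5)*(2*6) + 16 = 13*12 + 16 = 156 + 16 = 172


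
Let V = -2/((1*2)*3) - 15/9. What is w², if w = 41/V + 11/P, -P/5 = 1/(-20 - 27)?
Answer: 687241/100 ≈ 6872.4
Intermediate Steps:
P = 5/47 (P = -5/(-20 - 27) = -5/(-47) = -5*(-1/47) = 5/47 ≈ 0.10638)
V = -2 (V = -2/(2*3) - 15*⅑ = -2/6 - 5/3 = -2*⅙ - 5/3 = -⅓ - 5/3 = -2)
w = 829/10 (w = 41/(-2) + 11/(5/47) = 41*(-½) + 11*(47/5) = -41/2 + 517/5 = 829/10 ≈ 82.900)
w² = (829/10)² = 687241/100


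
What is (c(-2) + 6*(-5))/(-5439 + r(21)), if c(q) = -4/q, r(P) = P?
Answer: 2/387 ≈ 0.0051680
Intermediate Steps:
(c(-2) + 6*(-5))/(-5439 + r(21)) = (-4/(-2) + 6*(-5))/(-5439 + 21) = (-4*(-½) - 30)/(-5418) = -(2 - 30)/5418 = -1/5418*(-28) = 2/387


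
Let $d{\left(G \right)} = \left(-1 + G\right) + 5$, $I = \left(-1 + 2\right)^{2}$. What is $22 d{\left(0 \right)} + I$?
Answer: $89$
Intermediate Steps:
$I = 1$ ($I = 1^{2} = 1$)
$d{\left(G \right)} = 4 + G$
$22 d{\left(0 \right)} + I = 22 \left(4 + 0\right) + 1 = 22 \cdot 4 + 1 = 88 + 1 = 89$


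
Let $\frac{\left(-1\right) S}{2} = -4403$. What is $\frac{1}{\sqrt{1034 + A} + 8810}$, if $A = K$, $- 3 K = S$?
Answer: $\frac{13215}{116427002} - \frac{i \sqrt{4278}}{116427002} \approx 0.0001135 - 5.6178 \cdot 10^{-7} i$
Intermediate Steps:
$S = 8806$ ($S = \left(-2\right) \left(-4403\right) = 8806$)
$K = - \frac{8806}{3}$ ($K = \left(- \frac{1}{3}\right) 8806 = - \frac{8806}{3} \approx -2935.3$)
$A = - \frac{8806}{3} \approx -2935.3$
$\frac{1}{\sqrt{1034 + A} + 8810} = \frac{1}{\sqrt{1034 - \frac{8806}{3}} + 8810} = \frac{1}{\sqrt{- \frac{5704}{3}} + 8810} = \frac{1}{\frac{2 i \sqrt{4278}}{3} + 8810} = \frac{1}{8810 + \frac{2 i \sqrt{4278}}{3}}$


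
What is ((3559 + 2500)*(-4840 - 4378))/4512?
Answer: -27925931/2256 ≈ -12379.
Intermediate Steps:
((3559 + 2500)*(-4840 - 4378))/4512 = (6059*(-9218))*(1/4512) = -55851862*1/4512 = -27925931/2256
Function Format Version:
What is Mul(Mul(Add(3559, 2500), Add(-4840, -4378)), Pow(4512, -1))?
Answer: Rational(-27925931, 2256) ≈ -12379.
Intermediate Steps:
Mul(Mul(Add(3559, 2500), Add(-4840, -4378)), Pow(4512, -1)) = Mul(Mul(6059, -9218), Rational(1, 4512)) = Mul(-55851862, Rational(1, 4512)) = Rational(-27925931, 2256)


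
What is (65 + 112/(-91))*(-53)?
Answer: -43937/13 ≈ -3379.8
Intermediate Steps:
(65 + 112/(-91))*(-53) = (65 + 112*(-1/91))*(-53) = (65 - 16/13)*(-53) = (829/13)*(-53) = -43937/13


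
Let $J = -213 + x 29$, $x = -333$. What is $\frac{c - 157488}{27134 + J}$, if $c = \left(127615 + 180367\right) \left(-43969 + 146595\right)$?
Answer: $\frac{7901700811}{4316} \approx 1.8308 \cdot 10^{6}$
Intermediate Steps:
$c = 31606960732$ ($c = 307982 \cdot 102626 = 31606960732$)
$J = -9870$ ($J = -213 - 9657 = -9870$)
$\frac{c - 157488}{27134 + J} = \frac{31606960732 - 157488}{27134 - 9870} = \frac{31606803244}{17264} = 31606803244 \cdot \frac{1}{17264} = \frac{7901700811}{4316}$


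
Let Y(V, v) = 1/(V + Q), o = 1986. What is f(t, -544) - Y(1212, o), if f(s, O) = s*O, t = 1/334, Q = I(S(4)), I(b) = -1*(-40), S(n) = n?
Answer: -340711/209084 ≈ -1.6295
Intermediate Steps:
I(b) = 40
Q = 40
t = 1/334 ≈ 0.0029940
f(s, O) = O*s
Y(V, v) = 1/(40 + V) (Y(V, v) = 1/(V + 40) = 1/(40 + V))
f(t, -544) - Y(1212, o) = -544*1/334 - 1/(40 + 1212) = -272/167 - 1/1252 = -340711/209084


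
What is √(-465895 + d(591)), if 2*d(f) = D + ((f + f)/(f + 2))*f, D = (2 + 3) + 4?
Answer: I*√654491219206/1186 ≈ 682.13*I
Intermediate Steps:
D = 9 (D = 5 + 4 = 9)
d(f) = 9/2 + f²/(2 + f) (d(f) = (9 + ((f + f)/(f + 2))*f)/2 = (9 + ((2*f)/(2 + f))*f)/2 = (9 + (2*f/(2 + f))*f)/2 = (9 + 2*f²/(2 + f))/2 = 9/2 + f²/(2 + f))
√(-465895 + d(591)) = √(-465895 + (9 + 591² + (9/2)*591)/(2 + 591)) = √(-465895 + (9 + 349281 + 5319/2)/593) = √(-465895 + (1/593)*(703899/2)) = √(-465895 + 703899/1186) = √(-551847571/1186) = I*√654491219206/1186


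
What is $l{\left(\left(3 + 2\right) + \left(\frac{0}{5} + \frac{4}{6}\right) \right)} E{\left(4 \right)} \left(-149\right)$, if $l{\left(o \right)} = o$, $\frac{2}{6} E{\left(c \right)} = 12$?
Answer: $-30396$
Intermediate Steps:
$E{\left(c \right)} = 36$ ($E{\left(c \right)} = 3 \cdot 12 = 36$)
$l{\left(\left(3 + 2\right) + \left(\frac{0}{5} + \frac{4}{6}\right) \right)} E{\left(4 \right)} \left(-149\right) = \left(\left(3 + 2\right) + \left(\frac{0}{5} + \frac{4}{6}\right)\right) 36 \left(-149\right) = \left(5 + \left(0 \cdot \frac{1}{5} + 4 \cdot \frac{1}{6}\right)\right) 36 \left(-149\right) = \left(5 + \left(0 + \frac{2}{3}\right)\right) 36 \left(-149\right) = \left(5 + \frac{2}{3}\right) 36 \left(-149\right) = \frac{17}{3} \cdot 36 \left(-149\right) = 204 \left(-149\right) = -30396$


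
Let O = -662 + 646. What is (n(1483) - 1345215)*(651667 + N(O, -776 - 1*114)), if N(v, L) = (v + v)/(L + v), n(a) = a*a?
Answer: 252127057800358/453 ≈ 5.5657e+11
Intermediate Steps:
n(a) = a²
O = -16
N(v, L) = 2*v/(L + v) (N(v, L) = (2*v)/(L + v) = 2*v/(L + v))
(n(1483) - 1345215)*(651667 + N(O, -776 - 1*114)) = (1483² - 1345215)*(651667 + 2*(-16)/((-776 - 1*114) - 16)) = (2199289 - 1345215)*(651667 + 2*(-16)/((-776 - 114) - 16)) = 854074*(651667 + 2*(-16)/(-890 - 16)) = 854074*(651667 + 2*(-16)/(-906)) = 854074*(651667 + 2*(-16)*(-1/906)) = 854074*(651667 + 16/453) = 854074*(295205167/453) = 252127057800358/453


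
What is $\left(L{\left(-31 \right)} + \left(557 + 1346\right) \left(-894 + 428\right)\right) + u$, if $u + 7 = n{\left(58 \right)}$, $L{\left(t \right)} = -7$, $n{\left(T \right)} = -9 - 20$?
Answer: $-886841$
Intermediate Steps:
$n{\left(T \right)} = -29$
$u = -36$ ($u = -7 - 29 = -36$)
$\left(L{\left(-31 \right)} + \left(557 + 1346\right) \left(-894 + 428\right)\right) + u = \left(-7 + \left(557 + 1346\right) \left(-894 + 428\right)\right) - 36 = \left(-7 + 1903 \left(-466\right)\right) - 36 = \left(-7 - 886798\right) - 36 = -886805 - 36 = -886841$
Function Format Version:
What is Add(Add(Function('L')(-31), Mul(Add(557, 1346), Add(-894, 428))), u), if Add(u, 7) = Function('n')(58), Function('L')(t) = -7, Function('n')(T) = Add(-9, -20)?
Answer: -886841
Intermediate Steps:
Function('n')(T) = -29
u = -36 (u = Add(-7, -29) = -36)
Add(Add(Function('L')(-31), Mul(Add(557, 1346), Add(-894, 428))), u) = Add(Add(-7, Mul(Add(557, 1346), Add(-894, 428))), -36) = Add(Add(-7, Mul(1903, -466)), -36) = Add(Add(-7, -886798), -36) = Add(-886805, -36) = -886841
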